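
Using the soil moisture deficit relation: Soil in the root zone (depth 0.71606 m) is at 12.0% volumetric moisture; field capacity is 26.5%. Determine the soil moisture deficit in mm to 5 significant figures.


Approach: apply the soil moisture deficit relation, SMD = (FC - theta)/100 * depth * 1000.
SMD = (26.5 - 12.0)/100 * 0.71606 * 1000 = 103.83 mm
Therefore the soil moisture deficit = 103.83 mm.


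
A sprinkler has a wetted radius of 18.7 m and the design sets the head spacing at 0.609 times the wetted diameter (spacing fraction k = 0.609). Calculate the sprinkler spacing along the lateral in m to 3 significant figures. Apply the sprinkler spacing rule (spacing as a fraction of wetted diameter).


Approach: apply the sprinkler spacing rule (spacing as a fraction of wetted diameter), S = k*(2*R).
S = 0.609 * (2 * 18.7) = 22.8 m
Therefore the sprinkler spacing along the lateral = 22.8 m.


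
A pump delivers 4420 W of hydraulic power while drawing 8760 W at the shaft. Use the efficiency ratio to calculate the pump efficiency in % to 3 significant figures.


Approach: apply the efficiency ratio, eta = (P_out/P_in)*100.
eta = (4420 / 8760) * 100 = 50.5 %
Therefore the pump efficiency = 50.5 %.


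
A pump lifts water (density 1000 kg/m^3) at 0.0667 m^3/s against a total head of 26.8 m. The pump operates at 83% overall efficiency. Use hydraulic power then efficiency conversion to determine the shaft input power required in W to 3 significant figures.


Approach: apply hydraulic power then efficiency conversion, P = rho*g*Q*H; P_in = P/eta.
Step 1 — hydraulic power (P = rho*g*Q*H):
  P = 1000 * 9.81 * 0.0667 * 26.8 = 17536 W
Step 2 — input power: P_in = P/eta = 17536 / 0.83 = 21100 W
Therefore the shaft input power required = 21100 W.


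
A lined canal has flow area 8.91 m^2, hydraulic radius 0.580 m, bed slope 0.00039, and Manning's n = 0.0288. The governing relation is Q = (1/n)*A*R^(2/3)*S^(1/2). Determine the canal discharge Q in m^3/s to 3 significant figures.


Q = (1/0.0288) * 8.91 * 0.580^(2/3) * 0.00039^(1/2) = 4.25 m^3/s
Therefore the canal discharge Q = 4.25 m^3/s.


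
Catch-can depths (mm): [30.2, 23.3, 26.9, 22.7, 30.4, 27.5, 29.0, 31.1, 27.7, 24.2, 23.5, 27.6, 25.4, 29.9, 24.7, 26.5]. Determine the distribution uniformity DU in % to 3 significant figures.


Approach: apply the low-quarter distribution uniformity, DU = (mean of lowest quarter of readings / overall mean)*100.
sorted lowest 4 of 16: [22.7, 23.3, 23.5, 24.2] -> mean = 23.425 mm
overall mean = 26.913 mm
DU = (23.425/26.913)*100 = 87.0 %
Therefore the distribution uniformity DU = 87.0 %.


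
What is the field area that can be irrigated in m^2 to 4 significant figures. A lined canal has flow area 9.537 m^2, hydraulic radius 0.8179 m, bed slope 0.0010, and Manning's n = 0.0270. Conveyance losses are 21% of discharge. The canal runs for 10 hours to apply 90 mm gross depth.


Approach: apply Manning's equation with a conveyance and depth budget, Q = (1/n)*A*R^(2/3)*S^(1/2); Q_field = Q*(1-loss); Area = Q_field*t/(d/1000).
Step 1 — canal discharge (Manning's equation):
  Q = (1/0.0270) * 9.537 * 0.8179^(2/3) * 0.0010^(1/2) = 9.76896 m^3/s
Step 2 — delivered flow: Q_field = 9.76896*(1 - 21/100) = 7.71748 m^3/s
Step 3 — volume delivered: V = 7.71748 * 10*3600 = 277829 m^3
Step 4 — area served: A = V / (depth/1000) = 277829 / 0.09 = 3087000 m^2
Therefore the field area that can be irrigated = 3087000 m^2.


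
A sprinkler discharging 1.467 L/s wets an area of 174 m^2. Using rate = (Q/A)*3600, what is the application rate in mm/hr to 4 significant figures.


rate = (1.467 / 174) * 3600 = 30.35 mm/hr
Therefore the application rate = 30.35 mm/hr.


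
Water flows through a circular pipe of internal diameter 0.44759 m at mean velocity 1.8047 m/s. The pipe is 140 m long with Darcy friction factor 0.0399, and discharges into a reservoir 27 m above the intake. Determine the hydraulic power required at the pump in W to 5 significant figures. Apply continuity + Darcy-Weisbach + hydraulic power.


Approach: apply continuity + Darcy-Weisbach + hydraulic power, Q = A*v; hf = f*(L/D)*(v^2/(2g)); H = static + hf; P = rho*g*Q*H.
Step 1 — flow rate (continuity, Q = A*v):
  A = pi*(0.44759/2)^2 = 0.1573442 m^2
  Q = 0.1573442 * 1.8047 = 0.2839590 m^3/s
Step 2 — friction head loss (Darcy-Weisbach):
  hf = 0.0399 * (140/0.44759) * (1.8047^2 / (2*9.81))
  hf = 2.071723 m
Step 3 — total head: H = 27 + 2.071723 = 29.07172 m
Step 4 — hydraulic power (P = rho*g*Q*H):
  P = 1000 * 9.81 * 0.2839590 * 29.07172 = 80983 W
Therefore the hydraulic power required at the pump = 80983 W.


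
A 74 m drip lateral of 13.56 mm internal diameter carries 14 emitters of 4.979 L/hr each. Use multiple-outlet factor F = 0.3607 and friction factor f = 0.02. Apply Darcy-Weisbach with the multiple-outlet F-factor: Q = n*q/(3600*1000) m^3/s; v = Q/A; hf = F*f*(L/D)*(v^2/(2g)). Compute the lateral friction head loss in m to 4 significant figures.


Q = 14*4.979/(3600*1000) = 1.93628e-05 m^3/s
A = pi*(13.56e-3/2)^2 = 1.44414e-04 m^2, so v = Q/A = 0.134078 m/s
hf = 0.3607*0.02*(74/0.01356)*(0.134078^2/(2*9.81)) = 0.03607 m
Therefore the lateral friction head loss = 0.03607 m.


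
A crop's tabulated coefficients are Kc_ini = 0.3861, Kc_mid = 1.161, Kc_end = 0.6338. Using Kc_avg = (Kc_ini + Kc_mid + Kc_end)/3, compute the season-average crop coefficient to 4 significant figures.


Kc_avg = (0.3861 + 1.161 + 0.6338)/3 = 0.7270
Therefore the season-average crop coefficient = 0.7270.


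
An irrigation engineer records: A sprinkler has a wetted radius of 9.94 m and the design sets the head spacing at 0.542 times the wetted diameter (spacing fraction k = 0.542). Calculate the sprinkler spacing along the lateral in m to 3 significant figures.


Approach: apply the sprinkler spacing rule (spacing as a fraction of wetted diameter), S = k*(2*R).
S = 0.542 * (2 * 9.94) = 10.8 m
Therefore the sprinkler spacing along the lateral = 10.8 m.


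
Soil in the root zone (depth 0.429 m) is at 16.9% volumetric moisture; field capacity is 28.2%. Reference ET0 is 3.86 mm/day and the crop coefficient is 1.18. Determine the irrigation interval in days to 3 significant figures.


Approach: apply soil-water budget scheduling, SMD = (FC-theta)/100*depth*1000; ETc = ET0*Kc; interval = SMD/ETc.
Step 1 — soil moisture deficit:
  SMD = (28.2 - 16.9)/100 * 0.429 * 1000 = 48.477 mm
Step 2 — daily crop ET (ETc = ET0*Kc):
  ETc = 3.86 * 1.18 = 4.5548 mm/day
Step 3 — irrigation interval (SMD/ETc):
  interval = 48.477 / 4.5548 = 10.6 days
Therefore the irrigation interval = 10.6 days.


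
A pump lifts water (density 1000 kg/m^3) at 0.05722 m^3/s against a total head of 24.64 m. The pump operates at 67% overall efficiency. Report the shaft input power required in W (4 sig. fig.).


Approach: apply hydraulic power then efficiency conversion, P = rho*g*Q*H; P_in = P/eta.
Step 1 — hydraulic power (P = rho*g*Q*H):
  P = 1000 * 9.81 * 0.05722 * 24.64 = 13831.1 W
Step 2 — input power: P_in = P/eta = 13831.1 / 0.67 = 20640 W
Therefore the shaft input power required = 20640 W.


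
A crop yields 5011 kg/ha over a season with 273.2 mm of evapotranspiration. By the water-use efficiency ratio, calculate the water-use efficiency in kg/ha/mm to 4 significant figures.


Approach: apply the water-use efficiency ratio, WUE = yield/ET.
WUE = 5011 / 273.2 = 18.34 kg/ha/mm
Therefore the water-use efficiency = 18.34 kg/ha/mm.


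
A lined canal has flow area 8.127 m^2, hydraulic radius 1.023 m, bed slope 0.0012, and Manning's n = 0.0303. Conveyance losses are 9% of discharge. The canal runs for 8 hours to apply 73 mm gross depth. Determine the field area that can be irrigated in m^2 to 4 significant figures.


Approach: apply Manning's equation with a conveyance and depth budget, Q = (1/n)*A*R^(2/3)*S^(1/2); Q_field = Q*(1-loss); Area = Q_field*t/(d/1000).
Step 1 — canal discharge (Manning's equation):
  Q = (1/0.0303) * 8.127 * 1.023^(2/3) * 0.0012^(1/2) = 9.43326 m^3/s
Step 2 — delivered flow: Q_field = 9.43326*(1 - 9/100) = 8.58427 m^3/s
Step 3 — volume delivered: V = 8.58427 * 8*3600 = 247227 m^3
Step 4 — area served: A = V / (depth/1000) = 247227 / 0.073 = 3387000 m^2
Therefore the field area that can be irrigated = 3387000 m^2.


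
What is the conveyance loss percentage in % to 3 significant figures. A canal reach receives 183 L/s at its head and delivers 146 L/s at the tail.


Approach: apply the conveyance loss ratio, loss% = ((Q_head - Q_tail)/Q_head)*100.
loss = ((183 - 146)/183)*100 = 20.2 %
Therefore the conveyance loss percentage = 20.2 %.


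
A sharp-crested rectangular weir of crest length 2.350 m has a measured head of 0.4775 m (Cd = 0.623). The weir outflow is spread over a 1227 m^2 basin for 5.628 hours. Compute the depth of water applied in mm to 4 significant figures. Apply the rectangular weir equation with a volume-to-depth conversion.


Approach: apply the rectangular weir equation with a volume-to-depth conversion, Q = (2/3)*Cd*L*sqrt(2g)*H^1.5; d = Q*t/A * 1000.
Step 1 — weir discharge:
  Q = (2/3)*0.623*2.350*sqrt(2*9.81)*0.4775^1.5 = 1.42651 m^3/s
Step 2 — volume: V = 1.42651 * 5.628*3600 = 28902.2 m^3
Step 3 — depth: d = V/A * 1000 = 28902.2/1227 * 1000 = 23560 mm
Therefore the depth of water applied = 23560 mm.


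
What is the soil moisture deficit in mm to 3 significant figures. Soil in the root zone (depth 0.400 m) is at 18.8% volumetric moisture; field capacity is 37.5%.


Approach: apply the soil moisture deficit relation, SMD = (FC - theta)/100 * depth * 1000.
SMD = (37.5 - 18.8)/100 * 0.400 * 1000 = 74.8 mm
Therefore the soil moisture deficit = 74.8 mm.


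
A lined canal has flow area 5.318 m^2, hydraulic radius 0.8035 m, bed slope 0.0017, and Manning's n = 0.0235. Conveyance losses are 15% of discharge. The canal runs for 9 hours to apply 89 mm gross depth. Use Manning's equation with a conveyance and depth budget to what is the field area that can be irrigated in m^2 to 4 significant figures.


Approach: apply Manning's equation with a conveyance and depth budget, Q = (1/n)*A*R^(2/3)*S^(1/2); Q_field = Q*(1-loss); Area = Q_field*t/(d/1000).
Step 1 — canal discharge (Manning's equation):
  Q = (1/0.0235) * 5.318 * 0.8035^(2/3) * 0.0017^(1/2) = 8.06422 m^3/s
Step 2 — delivered flow: Q_field = 8.06422*(1 - 15/100) = 6.85458 m^3/s
Step 3 — volume delivered: V = 6.85458 * 9*3600 = 222089 m^3
Step 4 — area served: A = V / (depth/1000) = 222089 / 0.089 = 2495000 m^2
Therefore the field area that can be irrigated = 2495000 m^2.


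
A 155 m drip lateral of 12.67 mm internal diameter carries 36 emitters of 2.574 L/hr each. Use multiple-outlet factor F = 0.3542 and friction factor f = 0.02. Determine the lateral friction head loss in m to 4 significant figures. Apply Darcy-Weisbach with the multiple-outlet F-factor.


Approach: apply Darcy-Weisbach with the multiple-outlet F-factor, Q = n*q/(3600*1000) m^3/s; v = Q/A; hf = F*f*(L/D)*(v^2/(2g)).
Q = 36*2.574/(3600*1000) = 2.57400e-05 m^3/s
A = pi*(12.67e-3/2)^2 = 1.26079e-04 m^2, so v = Q/A = 0.204158 m/s
hf = 0.3542*0.02*(155/0.01267)*(0.204158^2/(2*9.81)) = 0.1841 m
Therefore the lateral friction head loss = 0.1841 m.


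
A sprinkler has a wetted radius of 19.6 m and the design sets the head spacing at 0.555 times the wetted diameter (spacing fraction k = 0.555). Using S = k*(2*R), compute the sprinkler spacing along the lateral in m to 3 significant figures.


S = 0.555 * (2 * 19.6) = 21.8 m
Therefore the sprinkler spacing along the lateral = 21.8 m.


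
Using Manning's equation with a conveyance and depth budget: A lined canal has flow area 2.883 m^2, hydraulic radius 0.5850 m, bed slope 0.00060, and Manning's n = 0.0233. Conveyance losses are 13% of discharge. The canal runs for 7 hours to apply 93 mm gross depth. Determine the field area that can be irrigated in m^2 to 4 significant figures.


Approach: apply Manning's equation with a conveyance and depth budget, Q = (1/n)*A*R^(2/3)*S^(1/2); Q_field = Q*(1-loss); Area = Q_field*t/(d/1000).
Step 1 — canal discharge (Manning's equation):
  Q = (1/0.0233) * 2.883 * 0.5850^(2/3) * 0.00060^(1/2) = 2.12000 m^3/s
Step 2 — delivered flow: Q_field = 2.12000*(1 - 13/100) = 1.84440 m^3/s
Step 3 — volume delivered: V = 1.84440 * 7*3600 = 46478.8 m^3
Step 4 — area served: A = V / (depth/1000) = 46478.8 / 0.093 = 499800 m^2
Therefore the field area that can be irrigated = 499800 m^2.


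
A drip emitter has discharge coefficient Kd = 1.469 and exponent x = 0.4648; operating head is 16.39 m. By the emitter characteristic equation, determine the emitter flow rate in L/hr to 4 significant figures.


Approach: apply the emitter characteristic equation, q = Kd * h^x.
q = 1.469 * 16.39^0.4648 = 5.390 L/hr
Therefore the emitter flow rate = 5.390 L/hr.


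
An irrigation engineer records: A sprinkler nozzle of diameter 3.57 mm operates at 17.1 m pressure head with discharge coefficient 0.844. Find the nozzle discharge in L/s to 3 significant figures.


Approach: apply the orifice equation, Q = Cd*A*sqrt(2*g*h), A = pi*(d/2)^2.
A = pi*(3.57e-3/2)^2 = 1.0010e-05 m^2
Q = 0.844 * 1.0010e-05 * sqrt(2*9.81*17.1) * 1000 = 0.155 L/s
Therefore the nozzle discharge = 0.155 L/s.


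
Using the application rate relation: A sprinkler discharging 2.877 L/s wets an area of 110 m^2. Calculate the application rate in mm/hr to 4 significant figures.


Approach: apply the application rate relation, rate = (Q/A)*3600.
rate = (2.877 / 110) * 3600 = 94.16 mm/hr
Therefore the application rate = 94.16 mm/hr.


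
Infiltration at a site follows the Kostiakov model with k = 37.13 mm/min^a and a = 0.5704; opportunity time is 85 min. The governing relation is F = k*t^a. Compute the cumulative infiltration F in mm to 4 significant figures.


F = 37.13 * 85^0.5704 = 468.0 mm
Therefore the cumulative infiltration F = 468.0 mm.


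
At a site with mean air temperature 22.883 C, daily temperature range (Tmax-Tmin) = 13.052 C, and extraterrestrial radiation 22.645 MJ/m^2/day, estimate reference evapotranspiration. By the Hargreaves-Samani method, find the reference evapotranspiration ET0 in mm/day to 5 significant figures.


Approach: apply the Hargreaves-Samani method, ET0 = 0.0023*(Tmean+17.8)*sqrt(Tmax-Tmin)*0.408*Ra.
ET0 = 0.0023*(22.883+17.8)*sqrt(13.052)*0.408*22.645 = 3.1233 mm/day
Therefore the reference evapotranspiration ET0 = 3.1233 mm/day.


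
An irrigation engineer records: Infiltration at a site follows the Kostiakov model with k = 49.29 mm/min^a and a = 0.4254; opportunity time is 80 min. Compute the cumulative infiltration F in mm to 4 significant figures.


Approach: apply the Kostiakov infiltration equation, F = k*t^a.
F = 49.29 * 80^0.4254 = 317.9 mm
Therefore the cumulative infiltration F = 317.9 mm.


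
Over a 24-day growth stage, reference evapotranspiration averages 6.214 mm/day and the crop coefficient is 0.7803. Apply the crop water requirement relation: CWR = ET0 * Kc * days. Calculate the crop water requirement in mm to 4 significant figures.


CWR = 6.214 * 0.7803 * 24 = 116.4 mm
Therefore the crop water requirement = 116.4 mm.


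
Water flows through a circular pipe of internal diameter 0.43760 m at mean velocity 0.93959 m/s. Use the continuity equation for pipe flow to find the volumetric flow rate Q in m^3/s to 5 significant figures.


Approach: apply the continuity equation for pipe flow, Q = A * v with A = pi*(D/2)^2.
A = pi*(0.43760/2)^2 = 0.1503988 m^2
Q = 0.1503988 * 0.93959 = 0.14131 m^3/s
Therefore the volumetric flow rate Q = 0.14131 m^3/s.


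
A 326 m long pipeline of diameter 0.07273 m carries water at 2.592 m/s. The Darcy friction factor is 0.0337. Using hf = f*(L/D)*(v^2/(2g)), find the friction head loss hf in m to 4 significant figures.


hf = 0.0337 * (326/0.07273) * (2.592^2 / (2*9.81))
hf = 51.73 m
Therefore the friction head loss hf = 51.73 m.


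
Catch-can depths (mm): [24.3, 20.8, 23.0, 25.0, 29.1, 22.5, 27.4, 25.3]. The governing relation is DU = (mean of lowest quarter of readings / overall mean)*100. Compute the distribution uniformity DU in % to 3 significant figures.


sorted lowest 2 of 8: [20.8, 22.5] -> mean = 21.650 mm
overall mean = 24.675 mm
DU = (21.650/24.675)*100 = 87.7 %
Therefore the distribution uniformity DU = 87.7 %.


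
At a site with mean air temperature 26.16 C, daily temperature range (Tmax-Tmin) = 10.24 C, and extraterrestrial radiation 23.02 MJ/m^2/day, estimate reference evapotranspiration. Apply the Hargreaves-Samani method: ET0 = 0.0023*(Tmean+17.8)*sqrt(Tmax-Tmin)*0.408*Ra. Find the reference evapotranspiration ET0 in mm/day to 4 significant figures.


ET0 = 0.0023*(26.16+17.8)*sqrt(10.24)*0.408*23.02 = 3.039 mm/day
Therefore the reference evapotranspiration ET0 = 3.039 mm/day.


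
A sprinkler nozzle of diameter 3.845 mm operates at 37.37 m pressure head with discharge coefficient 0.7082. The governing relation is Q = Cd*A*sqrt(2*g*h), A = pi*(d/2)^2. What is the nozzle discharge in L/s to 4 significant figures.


A = pi*(3.845e-3/2)^2 = 1.16113e-05 m^2
Q = 0.7082 * 1.16113e-05 * sqrt(2*9.81*37.37) * 1000 = 0.2227 L/s
Therefore the nozzle discharge = 0.2227 L/s.


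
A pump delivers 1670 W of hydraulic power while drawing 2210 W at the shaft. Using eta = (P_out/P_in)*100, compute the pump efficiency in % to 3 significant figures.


eta = (1670 / 2210) * 100 = 75.6 %
Therefore the pump efficiency = 75.6 %.


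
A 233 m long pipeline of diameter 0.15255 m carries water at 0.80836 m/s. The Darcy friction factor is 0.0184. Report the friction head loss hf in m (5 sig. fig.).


Approach: apply the Darcy-Weisbach equation, hf = f*(L/D)*(v^2/(2g)).
hf = 0.0184 * (233/0.15255) * (0.80836^2 / (2*9.81))
hf = 0.93599 m
Therefore the friction head loss hf = 0.93599 m.


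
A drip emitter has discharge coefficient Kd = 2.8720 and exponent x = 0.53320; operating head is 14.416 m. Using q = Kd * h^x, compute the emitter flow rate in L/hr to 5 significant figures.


q = 2.8720 * 14.416^0.53320 = 11.915 L/hr
Therefore the emitter flow rate = 11.915 L/hr.


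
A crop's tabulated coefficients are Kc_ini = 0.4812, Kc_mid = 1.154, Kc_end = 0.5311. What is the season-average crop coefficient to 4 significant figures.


Approach: apply a simple seasonal average, Kc_avg = (Kc_ini + Kc_mid + Kc_end)/3.
Kc_avg = (0.4812 + 1.154 + 0.5311)/3 = 0.7221
Therefore the season-average crop coefficient = 0.7221.


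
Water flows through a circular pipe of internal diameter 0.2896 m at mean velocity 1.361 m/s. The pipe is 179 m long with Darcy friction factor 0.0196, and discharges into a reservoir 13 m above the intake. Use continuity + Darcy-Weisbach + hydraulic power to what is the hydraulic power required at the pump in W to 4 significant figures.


Approach: apply continuity + Darcy-Weisbach + hydraulic power, Q = A*v; hf = f*(L/D)*(v^2/(2g)); H = static + hf; P = rho*g*Q*H.
Step 1 — flow rate (continuity, Q = A*v):
  A = pi*(0.2896/2)^2 = 0.0658699 m^2
  Q = 0.0658699 * 1.361 = 0.0896489 m^3/s
Step 2 — friction head loss (Darcy-Weisbach):
  hf = 0.0196 * (179/0.2896) * (1.361^2 / (2*9.81))
  hf = 1.14374 m
Step 3 — total head: H = 13 + 1.14374 = 14.1437 m
Step 4 — hydraulic power (P = rho*g*Q*H):
  P = 1000 * 9.81 * 0.0896489 * 14.1437 = 12440 W
Therefore the hydraulic power required at the pump = 12440 W.


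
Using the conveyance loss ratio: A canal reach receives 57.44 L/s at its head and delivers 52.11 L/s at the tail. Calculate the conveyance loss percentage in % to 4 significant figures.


Approach: apply the conveyance loss ratio, loss% = ((Q_head - Q_tail)/Q_head)*100.
loss = ((57.44 - 52.11)/57.44)*100 = 9.279 %
Therefore the conveyance loss percentage = 9.279 %.


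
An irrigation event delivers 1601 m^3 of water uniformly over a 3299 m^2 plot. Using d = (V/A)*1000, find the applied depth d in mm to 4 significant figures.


d = (1601 / 3299) * 1000 = 485.3 mm
Therefore the applied depth d = 485.3 mm.


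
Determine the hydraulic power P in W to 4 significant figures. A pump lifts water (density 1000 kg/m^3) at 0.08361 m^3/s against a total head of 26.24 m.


Approach: apply the hydraulic power relation, P = rho*g*Q*H.
P = 1000 * 9.81 * 0.08361 * 26.24 = 21520 W
Therefore the hydraulic power P = 21520 W.


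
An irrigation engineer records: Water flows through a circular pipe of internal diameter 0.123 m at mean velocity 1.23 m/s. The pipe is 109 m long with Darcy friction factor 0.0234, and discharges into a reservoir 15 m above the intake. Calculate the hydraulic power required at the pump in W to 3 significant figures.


Approach: apply continuity + Darcy-Weisbach + hydraulic power, Q = A*v; hf = f*(L/D)*(v^2/(2g)); H = static + hf; P = rho*g*Q*H.
Step 1 — flow rate (continuity, Q = A*v):
  A = pi*(0.123/2)^2 = 0.011882 m^2
  Q = 0.011882 * 1.23 = 0.014615 m^3/s
Step 2 — friction head loss (Darcy-Weisbach):
  hf = 0.0234 * (109/0.123) * (1.23^2 / (2*9.81))
  hf = 1.5990 m
Step 3 — total head: H = 15 + 1.5990 = 16.599 m
Step 4 — hydraulic power (P = rho*g*Q*H):
  P = 1000 * 9.81 * 0.014615 * 16.599 = 2380 W
Therefore the hydraulic power required at the pump = 2380 W.


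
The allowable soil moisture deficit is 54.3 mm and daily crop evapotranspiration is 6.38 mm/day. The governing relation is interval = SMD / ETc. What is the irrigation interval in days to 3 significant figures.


interval = 54.3 / 6.38 = 8.51 days
Therefore the irrigation interval = 8.51 days.


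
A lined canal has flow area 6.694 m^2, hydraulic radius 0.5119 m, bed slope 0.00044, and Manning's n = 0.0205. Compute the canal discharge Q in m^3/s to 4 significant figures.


Approach: apply Manning's equation, Q = (1/n)*A*R^(2/3)*S^(1/2).
Q = (1/0.0205) * 6.694 * 0.5119^(2/3) * 0.00044^(1/2) = 4.383 m^3/s
Therefore the canal discharge Q = 4.383 m^3/s.


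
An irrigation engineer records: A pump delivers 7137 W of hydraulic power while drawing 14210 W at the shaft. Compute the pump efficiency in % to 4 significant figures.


Approach: apply the efficiency ratio, eta = (P_out/P_in)*100.
eta = (7137 / 14210) * 100 = 50.23 %
Therefore the pump efficiency = 50.23 %.


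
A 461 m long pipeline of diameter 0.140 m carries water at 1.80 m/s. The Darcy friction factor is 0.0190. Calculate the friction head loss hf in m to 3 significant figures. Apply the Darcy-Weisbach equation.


Approach: apply the Darcy-Weisbach equation, hf = f*(L/D)*(v^2/(2g)).
hf = 0.0190 * (461/0.140) * (1.80^2 / (2*9.81))
hf = 10.3 m
Therefore the friction head loss hf = 10.3 m.


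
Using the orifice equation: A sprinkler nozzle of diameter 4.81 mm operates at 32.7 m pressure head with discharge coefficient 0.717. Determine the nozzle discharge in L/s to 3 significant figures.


Approach: apply the orifice equation, Q = Cd*A*sqrt(2*g*h), A = pi*(d/2)^2.
A = pi*(4.81e-3/2)^2 = 1.8171e-05 m^2
Q = 0.717 * 1.8171e-05 * sqrt(2*9.81*32.7) * 1000 = 0.330 L/s
Therefore the nozzle discharge = 0.330 L/s.


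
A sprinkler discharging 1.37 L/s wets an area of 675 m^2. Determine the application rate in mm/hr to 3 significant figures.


Approach: apply the application rate relation, rate = (Q/A)*3600.
rate = (1.37 / 675) * 3600 = 7.31 mm/hr
Therefore the application rate = 7.31 mm/hr.


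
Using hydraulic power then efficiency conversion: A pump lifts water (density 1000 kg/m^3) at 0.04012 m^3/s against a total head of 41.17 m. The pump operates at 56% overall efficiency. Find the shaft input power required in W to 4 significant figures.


Approach: apply hydraulic power then efficiency conversion, P = rho*g*Q*H; P_in = P/eta.
Step 1 — hydraulic power (P = rho*g*Q*H):
  P = 1000 * 9.81 * 0.04012 * 41.17 = 16203.6 W
Step 2 — input power: P_in = P/eta = 16203.6 / 0.56 = 28930 W
Therefore the shaft input power required = 28930 W.


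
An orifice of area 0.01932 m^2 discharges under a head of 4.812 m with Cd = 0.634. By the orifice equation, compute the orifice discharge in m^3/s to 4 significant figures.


Approach: apply the orifice equation, Q = Cd*A*sqrt(2*g*h).
Q = 0.634 * 0.01932 * sqrt(2*9.81*4.812) = 0.1190 m^3/s
Therefore the orifice discharge = 0.1190 m^3/s.


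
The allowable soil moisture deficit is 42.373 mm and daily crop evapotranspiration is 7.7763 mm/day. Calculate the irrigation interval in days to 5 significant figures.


Approach: apply the irrigation interval relation, interval = SMD / ETc.
interval = 42.373 / 7.7763 = 5.4490 days
Therefore the irrigation interval = 5.4490 days.


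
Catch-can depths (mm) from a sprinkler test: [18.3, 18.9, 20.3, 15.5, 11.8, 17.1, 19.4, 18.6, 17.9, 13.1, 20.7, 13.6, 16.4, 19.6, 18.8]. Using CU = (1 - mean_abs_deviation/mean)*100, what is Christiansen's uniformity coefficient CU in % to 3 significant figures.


mean = 17.333 mm
mean |d_i - mean| = 2.2000 mm
CU = (1 - 2.2000/17.333)*100 = 87.3 %
Therefore Christiansen's uniformity coefficient CU = 87.3 %.


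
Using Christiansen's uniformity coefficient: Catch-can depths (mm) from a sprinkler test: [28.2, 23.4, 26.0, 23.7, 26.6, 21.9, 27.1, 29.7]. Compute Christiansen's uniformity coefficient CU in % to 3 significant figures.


Approach: apply Christiansen's uniformity coefficient, CU = (1 - mean_abs_deviation/mean)*100.
mean = 25.825 mm
mean |d_i - mean| = 2.1188 mm
CU = (1 - 2.1188/25.825)*100 = 91.8 %
Therefore Christiansen's uniformity coefficient CU = 91.8 %.


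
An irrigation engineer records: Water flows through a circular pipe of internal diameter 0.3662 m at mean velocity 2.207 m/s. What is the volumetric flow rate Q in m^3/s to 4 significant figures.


Approach: apply the continuity equation for pipe flow, Q = A * v with A = pi*(D/2)^2.
A = pi*(0.3662/2)^2 = 0.105324 m^2
Q = 0.105324 * 2.207 = 0.2324 m^3/s
Therefore the volumetric flow rate Q = 0.2324 m^3/s.


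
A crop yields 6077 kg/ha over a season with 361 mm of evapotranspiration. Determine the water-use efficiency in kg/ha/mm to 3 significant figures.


Approach: apply the water-use efficiency ratio, WUE = yield/ET.
WUE = 6077 / 361 = 16.8 kg/ha/mm
Therefore the water-use efficiency = 16.8 kg/ha/mm.


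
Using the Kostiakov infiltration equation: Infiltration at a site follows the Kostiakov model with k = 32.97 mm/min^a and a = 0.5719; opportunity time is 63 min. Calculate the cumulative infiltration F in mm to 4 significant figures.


Approach: apply the Kostiakov infiltration equation, F = k*t^a.
F = 32.97 * 63^0.5719 = 352.5 mm
Therefore the cumulative infiltration F = 352.5 mm.


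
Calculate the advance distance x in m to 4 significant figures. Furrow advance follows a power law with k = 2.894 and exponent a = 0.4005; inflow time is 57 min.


Approach: apply the power-law advance function, x = k*t^a.
x = 2.894 * 57^0.4005 = 14.61 m
Therefore the advance distance x = 14.61 m.


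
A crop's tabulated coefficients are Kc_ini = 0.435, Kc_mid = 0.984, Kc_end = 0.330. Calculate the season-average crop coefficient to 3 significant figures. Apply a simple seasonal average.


Approach: apply a simple seasonal average, Kc_avg = (Kc_ini + Kc_mid + Kc_end)/3.
Kc_avg = (0.435 + 0.984 + 0.330)/3 = 0.583
Therefore the season-average crop coefficient = 0.583.


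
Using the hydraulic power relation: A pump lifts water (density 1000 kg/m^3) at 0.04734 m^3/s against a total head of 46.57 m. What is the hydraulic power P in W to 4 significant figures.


Approach: apply the hydraulic power relation, P = rho*g*Q*H.
P = 1000 * 9.81 * 0.04734 * 46.57 = 21630 W
Therefore the hydraulic power P = 21630 W.


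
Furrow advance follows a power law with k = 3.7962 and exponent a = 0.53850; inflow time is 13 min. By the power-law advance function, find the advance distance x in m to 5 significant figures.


Approach: apply the power-law advance function, x = k*t^a.
x = 3.7962 * 13^0.53850 = 15.108 m
Therefore the advance distance x = 15.108 m.


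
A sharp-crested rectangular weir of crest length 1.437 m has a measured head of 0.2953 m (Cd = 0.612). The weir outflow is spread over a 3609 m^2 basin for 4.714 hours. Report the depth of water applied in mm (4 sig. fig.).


Approach: apply the rectangular weir equation with a volume-to-depth conversion, Q = (2/3)*Cd*L*sqrt(2g)*H^1.5; d = Q*t/A * 1000.
Step 1 — weir discharge:
  Q = (2/3)*0.612*1.437*sqrt(2*9.81)*0.2953^1.5 = 0.416737 m^3/s
Step 2 — volume: V = 0.416737 * 4.714*3600 = 7072.19 m^3
Step 3 — depth: d = V/A * 1000 = 7072.19/3609 * 1000 = 1960 mm
Therefore the depth of water applied = 1960 mm.


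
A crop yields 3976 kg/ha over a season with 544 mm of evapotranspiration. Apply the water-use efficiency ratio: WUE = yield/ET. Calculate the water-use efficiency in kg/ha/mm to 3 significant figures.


WUE = 3976 / 544 = 7.31 kg/ha/mm
Therefore the water-use efficiency = 7.31 kg/ha/mm.


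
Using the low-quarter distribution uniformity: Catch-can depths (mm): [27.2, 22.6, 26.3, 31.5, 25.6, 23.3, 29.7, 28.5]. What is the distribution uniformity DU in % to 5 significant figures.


Approach: apply the low-quarter distribution uniformity, DU = (mean of lowest quarter of readings / overall mean)*100.
sorted lowest 2 of 8: [22.6, 23.3] -> mean = 22.95000 mm
overall mean = 26.83750 mm
DU = (22.95000/26.83750)*100 = 85.515 %
Therefore the distribution uniformity DU = 85.515 %.


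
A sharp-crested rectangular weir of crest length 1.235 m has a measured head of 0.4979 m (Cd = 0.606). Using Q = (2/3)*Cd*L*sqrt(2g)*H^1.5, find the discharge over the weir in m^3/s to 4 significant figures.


Q = (2/3)*0.606*1.235*sqrt(2*9.81)*0.4979^1.5 = 0.7764 m^3/s
Therefore the discharge over the weir = 0.7764 m^3/s.


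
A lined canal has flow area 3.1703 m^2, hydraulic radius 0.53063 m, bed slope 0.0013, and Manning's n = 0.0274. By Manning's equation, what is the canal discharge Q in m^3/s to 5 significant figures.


Approach: apply Manning's equation, Q = (1/n)*A*R^(2/3)*S^(1/2).
Q = (1/0.0274) * 3.1703 * 0.53063^(2/3) * 0.0013^(1/2) = 2.7343 m^3/s
Therefore the canal discharge Q = 2.7343 m^3/s.


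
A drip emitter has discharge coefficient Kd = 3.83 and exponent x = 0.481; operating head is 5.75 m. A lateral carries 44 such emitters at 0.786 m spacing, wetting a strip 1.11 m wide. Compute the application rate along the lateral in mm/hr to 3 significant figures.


Approach: apply the emitter equation with a lateral mass balance, q = Kd*h^x; Q = n*q; rate = Q/(n*spacing*width).
Step 1 — single emitter flow (q = Kd*h^x):
  q = 3.83 * 5.75^0.481 = 8.8838 L/hr
Step 2 — total lateral flow: Q = 44 * 8.8838 = 390.89 L/hr
Step 3 — wetted area: A = 44 * 0.786 * 1.11 = 38.388 m^2
Step 4 — application rate: Q/A = 390.89/38.388 = 10.2 mm/hr
Therefore the application rate along the lateral = 10.2 mm/hr.


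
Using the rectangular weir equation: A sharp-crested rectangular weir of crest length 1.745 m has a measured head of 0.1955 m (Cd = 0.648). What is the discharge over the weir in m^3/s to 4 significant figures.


Approach: apply the rectangular weir equation, Q = (2/3)*Cd*L*sqrt(2g)*H^1.5.
Q = (2/3)*0.648*1.745*sqrt(2*9.81)*0.1955^1.5 = 0.2886 m^3/s
Therefore the discharge over the weir = 0.2886 m^3/s.


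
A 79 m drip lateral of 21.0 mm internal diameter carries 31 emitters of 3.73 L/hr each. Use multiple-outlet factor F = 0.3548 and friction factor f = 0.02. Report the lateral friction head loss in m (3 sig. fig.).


Approach: apply Darcy-Weisbach with the multiple-outlet F-factor, Q = n*q/(3600*1000) m^3/s; v = Q/A; hf = F*f*(L/D)*(v^2/(2g)).
Q = 31*3.73/(3600*1000) = 3.2119e-05 m^3/s
A = pi*(21.0e-3/2)^2 = 3.4636e-04 m^2, so v = Q/A = 0.092734 m/s
hf = 0.3548*0.02*(79/0.0210)*(0.092734^2/(2*9.81)) = 0.0117 m
Therefore the lateral friction head loss = 0.0117 m.


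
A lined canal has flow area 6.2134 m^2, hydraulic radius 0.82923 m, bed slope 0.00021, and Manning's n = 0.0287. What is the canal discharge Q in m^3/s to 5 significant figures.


Approach: apply Manning's equation, Q = (1/n)*A*R^(2/3)*S^(1/2).
Q = (1/0.0287) * 6.2134 * 0.82923^(2/3) * 0.00021^(1/2) = 2.7691 m^3/s
Therefore the canal discharge Q = 2.7691 m^3/s.


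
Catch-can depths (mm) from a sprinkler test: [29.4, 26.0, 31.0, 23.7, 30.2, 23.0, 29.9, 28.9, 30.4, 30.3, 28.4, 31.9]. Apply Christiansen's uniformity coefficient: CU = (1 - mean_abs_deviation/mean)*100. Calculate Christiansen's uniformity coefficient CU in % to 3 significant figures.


mean = 28.592 mm
mean |d_i - mean| = 2.2111 mm
CU = (1 - 2.2111/28.592)*100 = 92.3 %
Therefore Christiansen's uniformity coefficient CU = 92.3 %.


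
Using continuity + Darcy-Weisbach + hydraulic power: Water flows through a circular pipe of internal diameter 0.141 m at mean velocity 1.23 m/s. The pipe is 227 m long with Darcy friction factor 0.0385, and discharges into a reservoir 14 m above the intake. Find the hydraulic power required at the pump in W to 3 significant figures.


Approach: apply continuity + Darcy-Weisbach + hydraulic power, Q = A*v; hf = f*(L/D)*(v^2/(2g)); H = static + hf; P = rho*g*Q*H.
Step 1 — flow rate (continuity, Q = A*v):
  A = pi*(0.141/2)^2 = 0.015615 m^2
  Q = 0.015615 * 1.23 = 0.019206 m^3/s
Step 2 — friction head loss (Darcy-Weisbach):
  hf = 0.0385 * (227/0.141) * (1.23^2 / (2*9.81))
  hf = 4.7795 m
Step 3 — total head: H = 14 + 4.7795 = 18.779 m
Step 4 — hydraulic power (P = rho*g*Q*H):
  P = 1000 * 9.81 * 0.019206 * 18.779 = 3540 W
Therefore the hydraulic power required at the pump = 3540 W.


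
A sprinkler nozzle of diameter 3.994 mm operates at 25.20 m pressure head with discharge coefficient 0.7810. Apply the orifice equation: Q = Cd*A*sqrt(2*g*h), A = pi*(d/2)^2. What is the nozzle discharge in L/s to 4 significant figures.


A = pi*(3.994e-3/2)^2 = 1.25287e-05 m^2
Q = 0.7810 * 1.25287e-05 * sqrt(2*9.81*25.20) * 1000 = 0.2176 L/s
Therefore the nozzle discharge = 0.2176 L/s.


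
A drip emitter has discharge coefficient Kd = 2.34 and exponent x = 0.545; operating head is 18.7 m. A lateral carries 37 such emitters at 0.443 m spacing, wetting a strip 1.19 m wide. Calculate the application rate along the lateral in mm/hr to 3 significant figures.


Approach: apply the emitter equation with a lateral mass balance, q = Kd*h^x; Q = n*q; rate = Q/(n*spacing*width).
Step 1 — single emitter flow (q = Kd*h^x):
  q = 2.34 * 18.7^0.545 = 11.544 L/hr
Step 2 — total lateral flow: Q = 37 * 11.544 = 427.14 L/hr
Step 3 — wetted area: A = 37 * 0.443 * 1.19 = 19.505 m^2
Step 4 — application rate: Q/A = 427.14/19.505 = 21.9 mm/hr
Therefore the application rate along the lateral = 21.9 mm/hr.


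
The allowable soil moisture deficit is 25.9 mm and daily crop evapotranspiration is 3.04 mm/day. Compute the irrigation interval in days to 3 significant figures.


Approach: apply the irrigation interval relation, interval = SMD / ETc.
interval = 25.9 / 3.04 = 8.52 days
Therefore the irrigation interval = 8.52 days.


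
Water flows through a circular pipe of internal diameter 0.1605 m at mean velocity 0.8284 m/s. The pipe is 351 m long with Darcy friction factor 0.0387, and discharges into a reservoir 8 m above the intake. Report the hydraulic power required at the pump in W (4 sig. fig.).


Approach: apply continuity + Darcy-Weisbach + hydraulic power, Q = A*v; hf = f*(L/D)*(v^2/(2g)); H = static + hf; P = rho*g*Q*H.
Step 1 — flow rate (continuity, Q = A*v):
  A = pi*(0.1605/2)^2 = 0.0202321 m^2
  Q = 0.0202321 * 0.8284 = 0.0167602 m^3/s
Step 2 — friction head loss (Darcy-Weisbach):
  hf = 0.0387 * (351/0.1605) * (0.8284^2 / (2*9.81))
  hf = 2.96022 m
Step 3 — total head: H = 8 + 2.96022 = 10.9602 m
Step 4 — hydraulic power (P = rho*g*Q*H):
  P = 1000 * 9.81 * 0.0167602 * 10.9602 = 1802 W
Therefore the hydraulic power required at the pump = 1802 W.


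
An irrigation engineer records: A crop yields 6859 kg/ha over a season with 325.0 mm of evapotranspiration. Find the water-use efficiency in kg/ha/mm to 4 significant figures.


Approach: apply the water-use efficiency ratio, WUE = yield/ET.
WUE = 6859 / 325.0 = 21.10 kg/ha/mm
Therefore the water-use efficiency = 21.10 kg/ha/mm.


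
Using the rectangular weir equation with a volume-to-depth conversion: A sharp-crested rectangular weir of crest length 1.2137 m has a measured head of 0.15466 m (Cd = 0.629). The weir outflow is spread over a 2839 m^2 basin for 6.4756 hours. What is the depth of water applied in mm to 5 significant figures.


Approach: apply the rectangular weir equation with a volume-to-depth conversion, Q = (2/3)*Cd*L*sqrt(2g)*H^1.5; d = Q*t/A * 1000.
Step 1 — weir discharge:
  Q = (2/3)*0.629*1.2137*sqrt(2*9.81)*0.15466^1.5 = 0.1371157 m^3/s
Step 2 — volume: V = 0.1371157 * 6.4756*3600 = 3196.464 m^3
Step 3 — depth: d = V/A * 1000 = 3196.464/2839 * 1000 = 1125.9 mm
Therefore the depth of water applied = 1125.9 mm.


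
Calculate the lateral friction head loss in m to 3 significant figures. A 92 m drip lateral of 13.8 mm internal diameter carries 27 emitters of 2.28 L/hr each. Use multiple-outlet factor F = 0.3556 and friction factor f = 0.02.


Approach: apply Darcy-Weisbach with the multiple-outlet F-factor, Q = n*q/(3600*1000) m^3/s; v = Q/A; hf = F*f*(L/D)*(v^2/(2g)).
Q = 27*2.28/(3600*1000) = 1.7100e-05 m^3/s
A = pi*(13.8e-3/2)^2 = 1.4957e-04 m^2, so v = Q/A = 0.11433 m/s
hf = 0.3556*0.02*(92/0.0138)*(0.11433^2/(2*9.81)) = 0.0316 m
Therefore the lateral friction head loss = 0.0316 m.


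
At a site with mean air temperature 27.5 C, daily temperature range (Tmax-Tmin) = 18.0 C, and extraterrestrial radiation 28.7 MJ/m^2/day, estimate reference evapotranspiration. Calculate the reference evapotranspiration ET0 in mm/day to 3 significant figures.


Approach: apply the Hargreaves-Samani method, ET0 = 0.0023*(Tmean+17.8)*sqrt(Tmax-Tmin)*0.408*Ra.
ET0 = 0.0023*(27.5+17.8)*sqrt(18.0)*0.408*28.7 = 5.18 mm/day
Therefore the reference evapotranspiration ET0 = 5.18 mm/day.


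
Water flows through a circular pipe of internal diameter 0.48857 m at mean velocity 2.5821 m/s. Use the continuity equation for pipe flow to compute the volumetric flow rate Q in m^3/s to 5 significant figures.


Approach: apply the continuity equation for pipe flow, Q = A * v with A = pi*(D/2)^2.
A = pi*(0.48857/2)^2 = 0.1874750 m^2
Q = 0.1874750 * 2.5821 = 0.48408 m^3/s
Therefore the volumetric flow rate Q = 0.48408 m^3/s.


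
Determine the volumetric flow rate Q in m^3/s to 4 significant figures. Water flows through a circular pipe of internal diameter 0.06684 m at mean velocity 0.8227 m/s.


Approach: apply the continuity equation for pipe flow, Q = A * v with A = pi*(D/2)^2.
A = pi*(0.06684/2)^2 = 0.00350883 m^2
Q = 0.00350883 * 0.8227 = 0.002887 m^3/s
Therefore the volumetric flow rate Q = 0.002887 m^3/s.


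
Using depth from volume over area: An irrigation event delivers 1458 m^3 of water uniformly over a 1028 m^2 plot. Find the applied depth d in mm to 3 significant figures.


Approach: apply depth from volume over area, d = (V/A)*1000.
d = (1458 / 1028) * 1000 = 1420 mm
Therefore the applied depth d = 1420 mm.


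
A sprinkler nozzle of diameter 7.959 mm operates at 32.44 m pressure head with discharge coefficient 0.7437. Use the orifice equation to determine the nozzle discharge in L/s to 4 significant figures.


Approach: apply the orifice equation, Q = Cd*A*sqrt(2*g*h), A = pi*(d/2)^2.
A = pi*(7.959e-3/2)^2 = 4.97516e-05 m^2
Q = 0.7437 * 4.97516e-05 * sqrt(2*9.81*32.44) * 1000 = 0.9335 L/s
Therefore the nozzle discharge = 0.9335 L/s.


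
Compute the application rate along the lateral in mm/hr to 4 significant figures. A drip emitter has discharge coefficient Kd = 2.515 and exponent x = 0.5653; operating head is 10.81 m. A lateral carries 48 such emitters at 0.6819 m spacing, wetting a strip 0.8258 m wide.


Approach: apply the emitter equation with a lateral mass balance, q = Kd*h^x; Q = n*q; rate = Q/(n*spacing*width).
Step 1 — single emitter flow (q = Kd*h^x):
  q = 2.515 * 10.81^0.5653 = 9.65961 L/hr
Step 2 — total lateral flow: Q = 48 * 9.65961 = 463.661 L/hr
Step 3 — wetted area: A = 48 * 0.6819 * 0.8258 = 27.0294 m^2
Step 4 — application rate: Q/A = 463.661/27.0294 = 17.15 mm/hr
Therefore the application rate along the lateral = 17.15 mm/hr.
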